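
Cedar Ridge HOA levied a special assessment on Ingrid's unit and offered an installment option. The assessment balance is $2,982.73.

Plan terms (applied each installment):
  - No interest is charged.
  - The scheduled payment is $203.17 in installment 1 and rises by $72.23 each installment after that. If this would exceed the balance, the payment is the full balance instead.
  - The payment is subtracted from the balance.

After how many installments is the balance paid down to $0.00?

8

Installment 1: opening $2,982.73; payment $203.17; balance $2,779.56
Installment 2: opening $2,779.56; payment $275.40; balance $2,504.16
Installment 3: opening $2,504.16; payment $347.63; balance $2,156.53
Installment 4: opening $2,156.53; payment $419.86; balance $1,736.67
Installment 5: opening $1,736.67; payment $492.09; balance $1,244.58
Installment 6: opening $1,244.58; payment $564.32; balance $680.26
Installment 7: opening $680.26; payment $636.55; balance $43.71
Installment 8: opening $43.71; payment $43.71; balance $0.00
Balance reaches $0.00 in installment 8.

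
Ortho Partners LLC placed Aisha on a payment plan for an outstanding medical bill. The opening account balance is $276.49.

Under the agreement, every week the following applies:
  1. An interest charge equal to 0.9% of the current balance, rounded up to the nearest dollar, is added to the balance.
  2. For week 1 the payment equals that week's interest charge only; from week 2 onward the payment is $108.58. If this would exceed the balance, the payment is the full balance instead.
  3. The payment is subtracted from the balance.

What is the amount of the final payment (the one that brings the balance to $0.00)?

Week 1: $276.49 +$3.00 interest = $279.49; pay $3.00 → $276.49
Week 2: $276.49 +$3.00 interest = $279.49; pay $108.58 → $170.91
Week 3: $170.91 +$2.00 interest = $172.91; pay $108.58 → $64.33
Week 4: $64.33 +$1.00 interest = $65.33; pay $65.33 → $0.00

$65.33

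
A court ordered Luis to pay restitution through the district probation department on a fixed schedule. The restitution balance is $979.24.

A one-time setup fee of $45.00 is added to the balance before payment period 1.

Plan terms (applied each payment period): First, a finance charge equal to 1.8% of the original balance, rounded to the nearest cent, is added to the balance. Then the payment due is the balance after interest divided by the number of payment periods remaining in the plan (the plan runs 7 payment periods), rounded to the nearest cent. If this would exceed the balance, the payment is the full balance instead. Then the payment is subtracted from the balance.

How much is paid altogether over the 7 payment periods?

$1,147.65

Payment period 1: $1,024.24 +$17.63 interest = $1,041.87; pay $148.84 → $893.03
Payment period 2: $893.03 +$17.63 interest = $910.66; pay $151.78 → $758.88
Payment period 3: $758.88 +$17.63 interest = $776.51; pay $155.30 → $621.21
Payment period 4: $621.21 +$17.63 interest = $638.84; pay $159.71 → $479.13
Payment period 5: $479.13 +$17.63 interest = $496.76; pay $165.59 → $331.17
Payment period 6: $331.17 +$17.63 interest = $348.80; pay $174.40 → $174.40
Payment period 7: $174.40 +$17.63 interest = $192.03; pay $192.03 → $0.00
Total paid: $1,147.65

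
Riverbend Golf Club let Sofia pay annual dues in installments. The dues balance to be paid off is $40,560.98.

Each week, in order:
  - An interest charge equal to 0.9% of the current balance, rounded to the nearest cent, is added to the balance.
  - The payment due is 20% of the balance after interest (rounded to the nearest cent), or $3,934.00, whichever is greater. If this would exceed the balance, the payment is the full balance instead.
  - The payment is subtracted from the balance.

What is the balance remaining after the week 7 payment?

Week 1: $40,560.98 +$365.05 interest = $40,926.03; pay $8,185.21 → $32,740.82
Week 2: $32,740.82 +$294.67 interest = $33,035.49; pay $6,607.10 → $26,428.39
Week 3: $26,428.39 +$237.86 interest = $26,666.25; pay $5,333.25 → $21,333.00
Week 4: $21,333.00 +$192.00 interest = $21,525.00; pay $4,305.00 → $17,220.00
Week 5: $17,220.00 +$154.98 interest = $17,374.98; pay $3,934.00 → $13,440.98
Week 6: $13,440.98 +$120.97 interest = $13,561.95; pay $3,934.00 → $9,627.95
Week 7: $9,627.95 +$86.65 interest = $9,714.60; pay $3,934.00 → $5,780.60

$5,780.60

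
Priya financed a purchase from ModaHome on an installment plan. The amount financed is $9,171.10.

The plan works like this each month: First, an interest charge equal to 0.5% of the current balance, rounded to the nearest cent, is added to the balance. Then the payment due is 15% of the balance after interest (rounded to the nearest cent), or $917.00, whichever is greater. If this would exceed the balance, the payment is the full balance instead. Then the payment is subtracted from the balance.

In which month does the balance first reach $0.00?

# | Opening | Interest | Payment | End bal
1 | $9,171.10 | $45.86 | $1,382.54 | $7,834.42
2 | $7,834.42 | $39.17 | $1,181.04 | $6,692.55
3 | $6,692.55 | $33.46 | $1,008.90 | $5,717.11
4 | $5,717.11 | $28.59 | $917.00 | $4,828.70
5 | $4,828.70 | $24.14 | $917.00 | $3,935.84
6 | $3,935.84 | $19.68 | $917.00 | $3,038.52
7 | $3,038.52 | $15.19 | $917.00 | $2,136.71
8 | $2,136.71 | $10.68 | $917.00 | $1,230.39
9 | $1,230.39 | $6.15 | $917.00 | $319.54
10 | $319.54 | $1.60 | $321.14 | $0.00
Balance reaches $0.00 in month 10.

10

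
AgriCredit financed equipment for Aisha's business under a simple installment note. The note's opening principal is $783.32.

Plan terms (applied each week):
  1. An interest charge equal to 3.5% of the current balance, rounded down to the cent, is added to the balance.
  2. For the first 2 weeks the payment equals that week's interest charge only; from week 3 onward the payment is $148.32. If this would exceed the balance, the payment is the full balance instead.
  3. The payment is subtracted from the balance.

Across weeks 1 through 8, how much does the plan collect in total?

$936.09

Week 1: $783.32 +$27.41 interest = $810.73; pay $27.41 → $783.32
Week 2: $783.32 +$27.41 interest = $810.73; pay $27.41 → $783.32
Week 3: $783.32 +$27.41 interest = $810.73; pay $148.32 → $662.41
Week 4: $662.41 +$23.18 interest = $685.59; pay $148.32 → $537.27
Week 5: $537.27 +$18.80 interest = $556.07; pay $148.32 → $407.75
Week 6: $407.75 +$14.27 interest = $422.02; pay $148.32 → $273.70
Week 7: $273.70 +$9.57 interest = $283.27; pay $148.32 → $134.95
Week 8: $134.95 +$4.72 interest = $139.67; pay $139.67 → $0.00
Total paid: $936.09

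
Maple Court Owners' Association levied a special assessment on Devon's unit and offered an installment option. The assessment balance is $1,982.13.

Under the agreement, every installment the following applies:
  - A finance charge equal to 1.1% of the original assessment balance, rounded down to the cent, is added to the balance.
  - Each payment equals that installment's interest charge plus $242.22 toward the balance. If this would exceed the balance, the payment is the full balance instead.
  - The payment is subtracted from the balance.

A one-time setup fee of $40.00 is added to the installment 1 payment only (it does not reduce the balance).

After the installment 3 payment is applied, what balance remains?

Installment 1: $1,982.13 +$21.80 interest = $2,003.93; pay $264.02 (+ $40.00 fee) → $1,739.91
Installment 2: $1,739.91 +$21.80 interest = $1,761.71; pay $264.02 → $1,497.69
Installment 3: $1,497.69 +$21.80 interest = $1,519.49; pay $264.02 → $1,255.47

$1,255.47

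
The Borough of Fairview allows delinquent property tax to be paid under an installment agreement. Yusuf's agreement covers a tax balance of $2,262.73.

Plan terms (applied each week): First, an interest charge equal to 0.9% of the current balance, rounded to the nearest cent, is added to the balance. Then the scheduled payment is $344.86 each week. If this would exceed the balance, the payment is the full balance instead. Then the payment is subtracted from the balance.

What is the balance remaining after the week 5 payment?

Week 1: $2,262.73 +$20.36 interest = $2,283.09; pay $344.86 → $1,938.23
Week 2: $1,938.23 +$17.44 interest = $1,955.67; pay $344.86 → $1,610.81
Week 3: $1,610.81 +$14.50 interest = $1,625.31; pay $344.86 → $1,280.45
Week 4: $1,280.45 +$11.52 interest = $1,291.97; pay $344.86 → $947.11
Week 5: $947.11 +$8.52 interest = $955.63; pay $344.86 → $610.77

$610.77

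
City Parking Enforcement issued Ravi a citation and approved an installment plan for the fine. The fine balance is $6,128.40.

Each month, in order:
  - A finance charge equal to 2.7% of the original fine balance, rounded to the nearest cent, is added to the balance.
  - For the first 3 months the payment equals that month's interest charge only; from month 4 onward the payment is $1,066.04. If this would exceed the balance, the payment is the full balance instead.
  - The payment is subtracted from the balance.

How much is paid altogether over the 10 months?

$7,783.10

Month 1: opening $6,128.40; interest $165.47 → $6,293.87; payment $165.47; balance $6,128.40
Month 2: opening $6,128.40; interest $165.47 → $6,293.87; payment $165.47; balance $6,128.40
Month 3: opening $6,128.40; interest $165.47 → $6,293.87; payment $165.47; balance $6,128.40
Month 4: opening $6,128.40; interest $165.47 → $6,293.87; payment $1,066.04; balance $5,227.83
Month 5: opening $5,227.83; interest $165.47 → $5,393.30; payment $1,066.04; balance $4,327.26
Month 6: opening $4,327.26; interest $165.47 → $4,492.73; payment $1,066.04; balance $3,426.69
Month 7: opening $3,426.69; interest $165.47 → $3,592.16; payment $1,066.04; balance $2,526.12
Month 8: opening $2,526.12; interest $165.47 → $2,691.59; payment $1,066.04; balance $1,625.55
Month 9: opening $1,625.55; interest $165.47 → $1,791.02; payment $1,066.04; balance $724.98
Month 10: opening $724.98; interest $165.47 → $890.45; payment $890.45; balance $0.00
Total paid: $7,783.10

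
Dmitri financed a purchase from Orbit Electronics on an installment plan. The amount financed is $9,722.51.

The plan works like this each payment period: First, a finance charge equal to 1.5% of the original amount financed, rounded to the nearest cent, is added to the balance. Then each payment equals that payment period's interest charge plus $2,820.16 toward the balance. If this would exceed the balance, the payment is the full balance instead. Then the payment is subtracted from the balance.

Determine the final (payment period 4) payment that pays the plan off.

$1,407.87

# | Opening | Interest | Payment | End bal
1 | $9,722.51 | $145.84 | $2,966.00 | $6,902.35
2 | $6,902.35 | $145.84 | $2,966.00 | $4,082.19
3 | $4,082.19 | $145.84 | $2,966.00 | $1,262.03
4 | $1,262.03 | $145.84 | $1,407.87 | $0.00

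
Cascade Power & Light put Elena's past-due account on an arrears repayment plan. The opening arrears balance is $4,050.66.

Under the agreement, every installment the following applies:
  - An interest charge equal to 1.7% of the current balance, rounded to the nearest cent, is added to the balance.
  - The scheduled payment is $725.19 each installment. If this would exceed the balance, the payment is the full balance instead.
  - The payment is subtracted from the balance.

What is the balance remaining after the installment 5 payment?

# | Opening | Interest | Payment | End bal
1 | $4,050.66 | $68.86 | $725.19 | $3,394.33
2 | $3,394.33 | $57.70 | $725.19 | $2,726.84
3 | $2,726.84 | $46.36 | $725.19 | $2,048.01
4 | $2,048.01 | $34.82 | $725.19 | $1,357.64
5 | $1,357.64 | $23.08 | $725.19 | $655.53

$655.53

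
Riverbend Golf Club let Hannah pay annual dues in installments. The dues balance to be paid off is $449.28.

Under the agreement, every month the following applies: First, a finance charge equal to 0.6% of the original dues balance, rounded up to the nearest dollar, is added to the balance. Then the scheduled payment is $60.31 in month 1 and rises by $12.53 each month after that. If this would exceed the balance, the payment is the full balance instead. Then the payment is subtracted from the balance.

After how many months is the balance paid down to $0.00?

Month 1: opening $449.28; interest $3.00 → $452.28; payment $60.31; balance $391.97
Month 2: opening $391.97; interest $3.00 → $394.97; payment $72.84; balance $322.13
Month 3: opening $322.13; interest $3.00 → $325.13; payment $85.37; balance $239.76
Month 4: opening $239.76; interest $3.00 → $242.76; payment $97.90; balance $144.86
Month 5: opening $144.86; interest $3.00 → $147.86; payment $110.43; balance $37.43
Month 6: opening $37.43; interest $3.00 → $40.43; payment $40.43; balance $0.00
Balance reaches $0.00 in month 6.

6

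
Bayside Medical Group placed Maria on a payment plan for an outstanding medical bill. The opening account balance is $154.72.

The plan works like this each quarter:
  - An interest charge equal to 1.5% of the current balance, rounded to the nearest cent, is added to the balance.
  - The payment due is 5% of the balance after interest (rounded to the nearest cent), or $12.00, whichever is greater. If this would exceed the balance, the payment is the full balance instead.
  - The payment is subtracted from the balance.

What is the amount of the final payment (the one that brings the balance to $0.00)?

# | Opening | Interest | Payment | End bal
1 | $154.72 | $2.32 | $12.00 | $145.04
2 | $145.04 | $2.18 | $12.00 | $135.22
3 | $135.22 | $2.03 | $12.00 | $125.25
4 | $125.25 | $1.88 | $12.00 | $115.13
5 | $115.13 | $1.73 | $12.00 | $104.86
6 | $104.86 | $1.57 | $12.00 | $94.43
7 | $94.43 | $1.42 | $12.00 | $83.85
8 | $83.85 | $1.26 | $12.00 | $73.11
9 | $73.11 | $1.10 | $12.00 | $62.21
10 | $62.21 | $0.93 | $12.00 | $51.14
11 | $51.14 | $0.77 | $12.00 | $39.91
12 | $39.91 | $0.60 | $12.00 | $28.51
13 | $28.51 | $0.43 | $12.00 | $16.94
14 | $16.94 | $0.25 | $12.00 | $5.19
15 | $5.19 | $0.08 | $5.27 | $0.00

$5.27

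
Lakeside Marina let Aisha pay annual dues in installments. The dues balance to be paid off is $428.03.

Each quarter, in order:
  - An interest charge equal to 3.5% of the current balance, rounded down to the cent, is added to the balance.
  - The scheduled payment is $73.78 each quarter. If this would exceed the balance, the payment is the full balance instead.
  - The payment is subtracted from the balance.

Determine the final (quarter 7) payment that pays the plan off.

$44.36

Quarter 1: opening $428.03; interest $14.98 → $443.01; payment $73.78; balance $369.23
Quarter 2: opening $369.23; interest $12.92 → $382.15; payment $73.78; balance $308.37
Quarter 3: opening $308.37; interest $10.79 → $319.16; payment $73.78; balance $245.38
Quarter 4: opening $245.38; interest $8.58 → $253.96; payment $73.78; balance $180.18
Quarter 5: opening $180.18; interest $6.30 → $186.48; payment $73.78; balance $112.70
Quarter 6: opening $112.70; interest $3.94 → $116.64; payment $73.78; balance $42.86
Quarter 7: opening $42.86; interest $1.50 → $44.36; payment $44.36; balance $0.00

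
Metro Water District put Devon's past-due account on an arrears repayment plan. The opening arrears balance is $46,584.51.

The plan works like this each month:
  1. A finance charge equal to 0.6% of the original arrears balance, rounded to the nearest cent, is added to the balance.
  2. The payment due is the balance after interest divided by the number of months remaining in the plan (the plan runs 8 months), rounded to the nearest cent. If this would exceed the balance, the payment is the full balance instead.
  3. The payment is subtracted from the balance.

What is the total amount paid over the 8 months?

$48,820.59

Month 1: opening $46,584.51; interest $279.51 → $46,864.02; payment $5,858.00; balance $41,006.02
Month 2: opening $41,006.02; interest $279.51 → $41,285.53; payment $5,897.93; balance $35,387.60
Month 3: opening $35,387.60; interest $279.51 → $35,667.11; payment $5,944.52; balance $29,722.59
Month 4: opening $29,722.59; interest $279.51 → $30,002.10; payment $6,000.42; balance $24,001.68
Month 5: opening $24,001.68; interest $279.51 → $24,281.19; payment $6,070.30; balance $18,210.89
Month 6: opening $18,210.89; interest $279.51 → $18,490.40; payment $6,163.47; balance $12,326.93
Month 7: opening $12,326.93; interest $279.51 → $12,606.44; payment $6,303.22; balance $6,303.22
Month 8: opening $6,303.22; interest $279.51 → $6,582.73; payment $6,582.73; balance $0.00
Total paid: $48,820.59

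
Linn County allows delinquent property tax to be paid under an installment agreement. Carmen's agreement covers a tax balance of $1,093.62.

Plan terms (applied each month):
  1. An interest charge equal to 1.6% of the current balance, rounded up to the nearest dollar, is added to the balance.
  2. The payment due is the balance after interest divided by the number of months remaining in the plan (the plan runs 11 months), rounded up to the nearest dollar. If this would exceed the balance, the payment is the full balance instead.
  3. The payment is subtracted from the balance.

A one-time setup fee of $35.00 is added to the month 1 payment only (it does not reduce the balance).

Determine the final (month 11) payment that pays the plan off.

$118.62

# | Opening | Interest | Payment | Fee | End bal
1 | $1,093.62 | $18.00 | $102.00 | $35.00 | $1,009.62
2 | $1,009.62 | $17.00 | $103.00 | — | $923.62
3 | $923.62 | $15.00 | $105.00 | — | $833.62
4 | $833.62 | $14.00 | $106.00 | — | $741.62
5 | $741.62 | $12.00 | $108.00 | — | $645.62
6 | $645.62 | $11.00 | $110.00 | — | $546.62
7 | $546.62 | $9.00 | $112.00 | — | $443.62
8 | $443.62 | $8.00 | $113.00 | — | $338.62
9 | $338.62 | $6.00 | $115.00 | — | $229.62
10 | $229.62 | $4.00 | $117.00 | — | $116.62
11 | $116.62 | $2.00 | $118.62 | — | $0.00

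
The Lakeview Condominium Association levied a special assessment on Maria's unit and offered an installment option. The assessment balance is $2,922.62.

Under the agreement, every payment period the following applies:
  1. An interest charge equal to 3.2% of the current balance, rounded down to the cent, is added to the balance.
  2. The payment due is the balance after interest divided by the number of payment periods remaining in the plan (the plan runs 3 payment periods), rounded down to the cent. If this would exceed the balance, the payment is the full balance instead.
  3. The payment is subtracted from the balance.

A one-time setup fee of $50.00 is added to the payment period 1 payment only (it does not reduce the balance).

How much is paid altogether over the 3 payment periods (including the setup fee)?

# | Opening | Interest | Payment | Fee | End bal
1 | $2,922.62 | $93.52 | $1,005.38 | $50.00 | $2,010.76
2 | $2,010.76 | $64.34 | $1,037.55 | — | $1,037.55
3 | $1,037.55 | $33.20 | $1,070.75 | — | $0.00
Total paid: $3,163.68

$3,163.68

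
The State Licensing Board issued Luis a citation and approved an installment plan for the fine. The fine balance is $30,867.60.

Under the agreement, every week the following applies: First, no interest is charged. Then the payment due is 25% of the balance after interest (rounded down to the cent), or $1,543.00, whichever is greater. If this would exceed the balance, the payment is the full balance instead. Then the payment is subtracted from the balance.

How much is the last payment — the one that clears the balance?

Week 1: opening $30,867.60; payment $7,716.90; balance $23,150.70
Week 2: opening $23,150.70; payment $5,787.67; balance $17,363.03
Week 3: opening $17,363.03; payment $4,340.75; balance $13,022.28
Week 4: opening $13,022.28; payment $3,255.57; balance $9,766.71
Week 5: opening $9,766.71; payment $2,441.67; balance $7,325.04
Week 6: opening $7,325.04; payment $1,831.26; balance $5,493.78
Week 7: opening $5,493.78; payment $1,543.00; balance $3,950.78
Week 8: opening $3,950.78; payment $1,543.00; balance $2,407.78
Week 9: opening $2,407.78; payment $1,543.00; balance $864.78
Week 10: opening $864.78; payment $864.78; balance $0.00

$864.78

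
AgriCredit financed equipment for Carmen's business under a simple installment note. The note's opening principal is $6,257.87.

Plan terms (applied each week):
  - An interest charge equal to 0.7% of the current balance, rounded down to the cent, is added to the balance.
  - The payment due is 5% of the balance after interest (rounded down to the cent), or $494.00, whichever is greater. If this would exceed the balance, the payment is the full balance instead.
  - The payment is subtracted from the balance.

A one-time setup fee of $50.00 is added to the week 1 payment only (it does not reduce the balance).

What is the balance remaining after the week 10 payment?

Week 1: $6,257.87 +$43.80 interest = $6,301.67; pay $494.00 (+ $50.00 fee) → $5,807.67
Week 2: $5,807.67 +$40.65 interest = $5,848.32; pay $494.00 → $5,354.32
Week 3: $5,354.32 +$37.48 interest = $5,391.80; pay $494.00 → $4,897.80
Week 4: $4,897.80 +$34.28 interest = $4,932.08; pay $494.00 → $4,438.08
Week 5: $4,438.08 +$31.06 interest = $4,469.14; pay $494.00 → $3,975.14
Week 6: $3,975.14 +$27.82 interest = $4,002.96; pay $494.00 → $3,508.96
Week 7: $3,508.96 +$24.56 interest = $3,533.52; pay $494.00 → $3,039.52
Week 8: $3,039.52 +$21.27 interest = $3,060.79; pay $494.00 → $2,566.79
Week 9: $2,566.79 +$17.96 interest = $2,584.75; pay $494.00 → $2,090.75
Week 10: $2,090.75 +$14.63 interest = $2,105.38; pay $494.00 → $1,611.38

$1,611.38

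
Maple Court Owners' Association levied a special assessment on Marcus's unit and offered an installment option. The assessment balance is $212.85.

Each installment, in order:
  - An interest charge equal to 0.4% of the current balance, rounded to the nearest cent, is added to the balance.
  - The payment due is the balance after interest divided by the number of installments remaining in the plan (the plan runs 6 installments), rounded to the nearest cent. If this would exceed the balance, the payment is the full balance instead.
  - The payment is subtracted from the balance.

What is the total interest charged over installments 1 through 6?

$2.99

# | Opening | Interest | Payment | End bal
1 | $212.85 | $0.85 | $35.62 | $178.08
2 | $178.08 | $0.71 | $35.76 | $143.03
3 | $143.03 | $0.57 | $35.90 | $107.70
4 | $107.70 | $0.43 | $36.04 | $72.09
5 | $72.09 | $0.29 | $36.19 | $36.19
6 | $36.19 | $0.14 | $36.33 | $0.00
Total interest: $0.85 + $0.71 + $0.57 + $0.43 + $0.29 + $0.14 = $2.99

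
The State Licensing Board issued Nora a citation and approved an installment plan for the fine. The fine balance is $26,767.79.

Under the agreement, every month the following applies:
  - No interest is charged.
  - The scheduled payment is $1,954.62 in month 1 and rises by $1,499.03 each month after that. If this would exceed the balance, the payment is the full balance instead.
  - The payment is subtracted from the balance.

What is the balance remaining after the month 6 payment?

$0.00

# | Opening | Payment | End bal
1 | $26,767.79 | $1,954.62 | $24,813.17
2 | $24,813.17 | $3,453.65 | $21,359.52
3 | $21,359.52 | $4,952.68 | $16,406.84
4 | $16,406.84 | $6,451.71 | $9,955.13
5 | $9,955.13 | $7,950.74 | $2,004.39
6 | $2,004.39 | $2,004.39 | $0.00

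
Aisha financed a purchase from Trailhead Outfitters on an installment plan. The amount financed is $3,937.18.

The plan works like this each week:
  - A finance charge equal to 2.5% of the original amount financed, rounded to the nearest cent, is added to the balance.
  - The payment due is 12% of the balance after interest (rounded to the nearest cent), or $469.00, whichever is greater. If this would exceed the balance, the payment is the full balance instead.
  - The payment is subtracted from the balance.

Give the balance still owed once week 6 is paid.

$1,698.49

# | Opening | Interest | Payment | End bal
1 | $3,937.18 | $98.43 | $484.27 | $3,551.34
2 | $3,551.34 | $98.43 | $469.00 | $3,180.77
3 | $3,180.77 | $98.43 | $469.00 | $2,810.20
4 | $2,810.20 | $98.43 | $469.00 | $2,439.63
5 | $2,439.63 | $98.43 | $469.00 | $2,069.06
6 | $2,069.06 | $98.43 | $469.00 | $1,698.49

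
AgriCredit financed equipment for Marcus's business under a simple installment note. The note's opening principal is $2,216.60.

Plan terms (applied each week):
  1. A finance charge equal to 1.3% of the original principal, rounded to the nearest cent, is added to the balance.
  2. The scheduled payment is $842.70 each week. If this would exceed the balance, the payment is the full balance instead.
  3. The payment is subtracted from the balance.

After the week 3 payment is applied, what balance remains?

$0.00

Week 1: $2,216.60 +$28.82 interest = $2,245.42; pay $842.70 → $1,402.72
Week 2: $1,402.72 +$28.82 interest = $1,431.54; pay $842.70 → $588.84
Week 3: $588.84 +$28.82 interest = $617.66; pay $617.66 → $0.00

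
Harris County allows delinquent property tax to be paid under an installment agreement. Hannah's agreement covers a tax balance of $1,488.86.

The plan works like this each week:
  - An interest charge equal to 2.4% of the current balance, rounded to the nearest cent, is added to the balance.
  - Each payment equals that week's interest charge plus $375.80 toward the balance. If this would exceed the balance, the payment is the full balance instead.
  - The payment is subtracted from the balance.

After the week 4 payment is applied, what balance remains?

$0.00

Week 1: $1,488.86 +$35.73 interest = $1,524.59; pay $411.53 → $1,113.06
Week 2: $1,113.06 +$26.71 interest = $1,139.77; pay $402.51 → $737.26
Week 3: $737.26 +$17.69 interest = $754.95; pay $393.49 → $361.46
Week 4: $361.46 +$8.68 interest = $370.14; pay $370.14 → $0.00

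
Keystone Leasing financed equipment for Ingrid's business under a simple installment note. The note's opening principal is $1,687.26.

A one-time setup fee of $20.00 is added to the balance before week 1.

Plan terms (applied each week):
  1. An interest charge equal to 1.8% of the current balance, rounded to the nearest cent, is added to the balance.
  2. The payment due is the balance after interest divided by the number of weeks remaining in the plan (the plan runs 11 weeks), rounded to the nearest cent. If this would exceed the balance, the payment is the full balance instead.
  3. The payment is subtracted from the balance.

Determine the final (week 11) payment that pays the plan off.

$188.85

Week 1: $1,707.26 +$30.73 interest = $1,737.99; pay $158.00 → $1,579.99
Week 2: $1,579.99 +$28.44 interest = $1,608.43; pay $160.84 → $1,447.59
Week 3: $1,447.59 +$26.06 interest = $1,473.65; pay $163.74 → $1,309.91
Week 4: $1,309.91 +$23.58 interest = $1,333.49; pay $166.69 → $1,166.80
Week 5: $1,166.80 +$21.00 interest = $1,187.80; pay $169.69 → $1,018.11
Week 6: $1,018.11 +$18.33 interest = $1,036.44; pay $172.74 → $863.70
Week 7: $863.70 +$15.55 interest = $879.25; pay $175.85 → $703.40
Week 8: $703.40 +$12.66 interest = $716.06; pay $179.02 → $537.04
Week 9: $537.04 +$9.67 interest = $546.71; pay $182.24 → $364.47
Week 10: $364.47 +$6.56 interest = $371.03; pay $185.52 → $185.51
Week 11: $185.51 +$3.34 interest = $188.85; pay $188.85 → $0.00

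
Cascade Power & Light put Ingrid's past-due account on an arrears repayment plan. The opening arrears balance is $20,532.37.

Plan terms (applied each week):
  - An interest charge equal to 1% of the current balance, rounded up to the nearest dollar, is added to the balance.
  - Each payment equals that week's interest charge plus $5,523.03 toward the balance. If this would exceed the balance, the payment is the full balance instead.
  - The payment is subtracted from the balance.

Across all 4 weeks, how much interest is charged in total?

Week 1: $20,532.37 +$206.00 interest = $20,738.37; pay $5,729.03 → $15,009.34
Week 2: $15,009.34 +$151.00 interest = $15,160.34; pay $5,674.03 → $9,486.31
Week 3: $9,486.31 +$95.00 interest = $9,581.31; pay $5,618.03 → $3,963.28
Week 4: $3,963.28 +$40.00 interest = $4,003.28; pay $4,003.28 → $0.00
Total interest: $206.00 + $151.00 + $95.00 + $40.00 = $492.00

$492.00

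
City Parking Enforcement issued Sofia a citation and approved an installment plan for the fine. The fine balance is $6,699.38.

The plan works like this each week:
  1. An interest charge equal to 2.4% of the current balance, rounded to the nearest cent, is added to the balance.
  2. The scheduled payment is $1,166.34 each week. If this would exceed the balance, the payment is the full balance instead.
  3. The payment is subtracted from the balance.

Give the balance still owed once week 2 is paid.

$4,664.14

Week 1: $6,699.38 +$160.79 interest = $6,860.17; pay $1,166.34 → $5,693.83
Week 2: $5,693.83 +$136.65 interest = $5,830.48; pay $1,166.34 → $4,664.14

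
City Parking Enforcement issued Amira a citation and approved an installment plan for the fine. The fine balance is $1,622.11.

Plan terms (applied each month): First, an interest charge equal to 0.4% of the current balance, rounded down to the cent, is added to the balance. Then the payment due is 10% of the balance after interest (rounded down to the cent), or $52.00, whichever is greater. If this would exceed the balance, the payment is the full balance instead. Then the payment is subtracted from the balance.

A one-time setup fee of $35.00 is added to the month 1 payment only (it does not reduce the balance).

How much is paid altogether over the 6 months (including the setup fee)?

Month 1: opening $1,622.11; interest $6.48 → $1,628.59; payment $162.85 (+ $35.00 fee); balance $1,465.74
Month 2: opening $1,465.74; interest $5.86 → $1,471.60; payment $147.16; balance $1,324.44
Month 3: opening $1,324.44; interest $5.29 → $1,329.73; payment $132.97; balance $1,196.76
Month 4: opening $1,196.76; interest $4.78 → $1,201.54; payment $120.15; balance $1,081.39
Month 5: opening $1,081.39; interest $4.32 → $1,085.71; payment $108.57; balance $977.14
Month 6: opening $977.14; interest $3.90 → $981.04; payment $98.10; balance $882.94
Total paid: $804.80

$804.80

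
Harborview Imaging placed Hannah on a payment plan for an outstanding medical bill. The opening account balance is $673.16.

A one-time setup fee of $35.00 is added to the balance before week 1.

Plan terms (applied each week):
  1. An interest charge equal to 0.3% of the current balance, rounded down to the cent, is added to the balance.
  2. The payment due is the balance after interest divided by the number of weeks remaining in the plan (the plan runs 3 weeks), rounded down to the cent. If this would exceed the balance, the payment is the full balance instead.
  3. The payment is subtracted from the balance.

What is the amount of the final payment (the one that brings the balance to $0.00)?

$238.18

Week 1: opening $708.16; interest $2.12 → $710.28; payment $236.76; balance $473.52
Week 2: opening $473.52; interest $1.42 → $474.94; payment $237.47; balance $237.47
Week 3: opening $237.47; interest $0.71 → $238.18; payment $238.18; balance $0.00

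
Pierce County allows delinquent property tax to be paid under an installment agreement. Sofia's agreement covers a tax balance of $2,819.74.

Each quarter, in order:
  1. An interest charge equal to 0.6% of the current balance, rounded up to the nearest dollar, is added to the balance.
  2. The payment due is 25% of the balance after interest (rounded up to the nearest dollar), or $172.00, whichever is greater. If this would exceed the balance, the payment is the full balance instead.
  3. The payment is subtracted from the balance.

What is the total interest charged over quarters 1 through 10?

$69.00

Quarter 1: opening $2,819.74; interest $17.00 → $2,836.74; payment $710.00; balance $2,126.74
Quarter 2: opening $2,126.74; interest $13.00 → $2,139.74; payment $535.00; balance $1,604.74
Quarter 3: opening $1,604.74; interest $10.00 → $1,614.74; payment $404.00; balance $1,210.74
Quarter 4: opening $1,210.74; interest $8.00 → $1,218.74; payment $305.00; balance $913.74
Quarter 5: opening $913.74; interest $6.00 → $919.74; payment $230.00; balance $689.74
Quarter 6: opening $689.74; interest $5.00 → $694.74; payment $174.00; balance $520.74
Quarter 7: opening $520.74; interest $4.00 → $524.74; payment $172.00; balance $352.74
Quarter 8: opening $352.74; interest $3.00 → $355.74; payment $172.00; balance $183.74
Quarter 9: opening $183.74; interest $2.00 → $185.74; payment $172.00; balance $13.74
Quarter 10: opening $13.74; interest $1.00 → $14.74; payment $14.74; balance $0.00
Total interest: $17.00 + $13.00 + $10.00 + $8.00 + $6.00 + $5.00 + $4.00 + $3.00 + $2.00 + $1.00 = $69.00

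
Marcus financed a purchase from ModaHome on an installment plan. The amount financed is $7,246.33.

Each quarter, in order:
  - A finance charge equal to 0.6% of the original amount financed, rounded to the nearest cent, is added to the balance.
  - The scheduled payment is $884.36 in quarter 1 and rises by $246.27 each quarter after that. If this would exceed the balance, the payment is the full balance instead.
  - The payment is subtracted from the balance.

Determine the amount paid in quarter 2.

Quarter 1: opening $7,246.33; interest $43.48 → $7,289.81; payment $884.36; balance $6,405.45
Quarter 2: opening $6,405.45; interest $43.48 → $6,448.93; payment $1,130.63; balance $5,318.30

$1,130.63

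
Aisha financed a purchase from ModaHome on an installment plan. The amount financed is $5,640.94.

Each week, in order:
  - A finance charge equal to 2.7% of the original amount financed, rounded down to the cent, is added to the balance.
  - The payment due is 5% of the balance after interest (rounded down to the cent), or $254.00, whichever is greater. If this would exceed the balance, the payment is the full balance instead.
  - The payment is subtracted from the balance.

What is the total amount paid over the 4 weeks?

# | Opening | Interest | Payment | End bal
1 | $5,640.94 | $152.30 | $289.66 | $5,503.58
2 | $5,503.58 | $152.30 | $282.79 | $5,373.09
3 | $5,373.09 | $152.30 | $276.26 | $5,249.13
4 | $5,249.13 | $152.30 | $270.07 | $5,131.36
Total paid: $1,118.78

$1,118.78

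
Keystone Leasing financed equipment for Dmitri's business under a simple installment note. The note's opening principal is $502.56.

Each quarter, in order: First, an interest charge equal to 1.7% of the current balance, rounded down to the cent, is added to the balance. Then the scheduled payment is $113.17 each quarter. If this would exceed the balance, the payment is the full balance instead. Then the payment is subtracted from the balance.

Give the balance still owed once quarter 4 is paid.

$73.24

Quarter 1: opening $502.56; interest $8.54 → $511.10; payment $113.17; balance $397.93
Quarter 2: opening $397.93; interest $6.76 → $404.69; payment $113.17; balance $291.52
Quarter 3: opening $291.52; interest $4.95 → $296.47; payment $113.17; balance $183.30
Quarter 4: opening $183.30; interest $3.11 → $186.41; payment $113.17; balance $73.24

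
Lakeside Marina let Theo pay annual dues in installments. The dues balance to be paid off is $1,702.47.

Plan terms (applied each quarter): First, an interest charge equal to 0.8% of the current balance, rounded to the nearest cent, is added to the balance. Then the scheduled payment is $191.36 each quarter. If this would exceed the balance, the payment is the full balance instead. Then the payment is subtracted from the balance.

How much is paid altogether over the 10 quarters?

$1,773.30

# | Opening | Interest | Payment | End bal
1 | $1,702.47 | $13.62 | $191.36 | $1,524.73
2 | $1,524.73 | $12.20 | $191.36 | $1,345.57
3 | $1,345.57 | $10.76 | $191.36 | $1,164.97
4 | $1,164.97 | $9.32 | $191.36 | $982.93
5 | $982.93 | $7.86 | $191.36 | $799.43
6 | $799.43 | $6.40 | $191.36 | $614.47
7 | $614.47 | $4.92 | $191.36 | $428.03
8 | $428.03 | $3.42 | $191.36 | $240.09
9 | $240.09 | $1.92 | $191.36 | $50.65
10 | $50.65 | $0.41 | $51.06 | $0.00
Total paid: $1,773.30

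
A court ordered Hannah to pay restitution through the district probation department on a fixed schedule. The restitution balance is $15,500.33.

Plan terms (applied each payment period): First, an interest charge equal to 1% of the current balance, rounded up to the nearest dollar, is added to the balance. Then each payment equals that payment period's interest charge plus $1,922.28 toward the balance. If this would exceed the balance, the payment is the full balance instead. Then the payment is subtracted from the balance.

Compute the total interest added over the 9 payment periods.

$708.00

# | Opening | Interest | Payment | End bal
1 | $15,500.33 | $156.00 | $2,078.28 | $13,578.05
2 | $13,578.05 | $136.00 | $2,058.28 | $11,655.77
3 | $11,655.77 | $117.00 | $2,039.28 | $9,733.49
4 | $9,733.49 | $98.00 | $2,020.28 | $7,811.21
5 | $7,811.21 | $79.00 | $2,001.28 | $5,888.93
6 | $5,888.93 | $59.00 | $1,981.28 | $3,966.65
7 | $3,966.65 | $40.00 | $1,962.28 | $2,044.37
8 | $2,044.37 | $21.00 | $1,943.28 | $122.09
9 | $122.09 | $2.00 | $124.09 | $0.00
Total interest: $156.00 + $136.00 + $117.00 + $98.00 + $79.00 + $59.00 + $40.00 + $21.00 + $2.00 = $708.00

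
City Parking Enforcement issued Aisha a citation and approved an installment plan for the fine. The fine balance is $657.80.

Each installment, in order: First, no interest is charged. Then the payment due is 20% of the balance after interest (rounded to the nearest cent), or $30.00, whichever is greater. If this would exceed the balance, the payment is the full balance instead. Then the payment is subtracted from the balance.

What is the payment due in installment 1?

$131.56

Installment 1: $657.80 − $131.56 → $526.24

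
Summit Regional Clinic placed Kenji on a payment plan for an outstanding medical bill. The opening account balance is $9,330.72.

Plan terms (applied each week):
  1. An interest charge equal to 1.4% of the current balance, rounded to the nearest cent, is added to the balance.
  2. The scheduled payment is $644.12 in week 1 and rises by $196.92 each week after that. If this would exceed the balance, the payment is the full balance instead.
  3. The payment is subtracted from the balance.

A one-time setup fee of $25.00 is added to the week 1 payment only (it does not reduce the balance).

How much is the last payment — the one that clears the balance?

$1,367.46

Week 1: $9,330.72 +$130.63 interest = $9,461.35; pay $644.12 (+ $25.00 fee) → $8,817.23
Week 2: $8,817.23 +$123.44 interest = $8,940.67; pay $841.04 → $8,099.63
Week 3: $8,099.63 +$113.39 interest = $8,213.02; pay $1,037.96 → $7,175.06
Week 4: $7,175.06 +$100.45 interest = $7,275.51; pay $1,234.88 → $6,040.63
Week 5: $6,040.63 +$84.57 interest = $6,125.20; pay $1,431.80 → $4,693.40
Week 6: $4,693.40 +$65.71 interest = $4,759.11; pay $1,628.72 → $3,130.39
Week 7: $3,130.39 +$43.83 interest = $3,174.22; pay $1,825.64 → $1,348.58
Week 8: $1,348.58 +$18.88 interest = $1,367.46; pay $1,367.46 → $0.00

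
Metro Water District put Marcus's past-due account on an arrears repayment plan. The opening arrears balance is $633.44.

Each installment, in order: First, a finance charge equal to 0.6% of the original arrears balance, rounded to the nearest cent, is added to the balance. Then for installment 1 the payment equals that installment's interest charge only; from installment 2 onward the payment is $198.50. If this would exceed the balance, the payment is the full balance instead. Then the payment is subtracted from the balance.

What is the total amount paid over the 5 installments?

$652.44

Installment 1: opening $633.44; interest $3.80 → $637.24; payment $3.80; balance $633.44
Installment 2: opening $633.44; interest $3.80 → $637.24; payment $198.50; balance $438.74
Installment 3: opening $438.74; interest $3.80 → $442.54; payment $198.50; balance $244.04
Installment 4: opening $244.04; interest $3.80 → $247.84; payment $198.50; balance $49.34
Installment 5: opening $49.34; interest $3.80 → $53.14; payment $53.14; balance $0.00
Total paid: $652.44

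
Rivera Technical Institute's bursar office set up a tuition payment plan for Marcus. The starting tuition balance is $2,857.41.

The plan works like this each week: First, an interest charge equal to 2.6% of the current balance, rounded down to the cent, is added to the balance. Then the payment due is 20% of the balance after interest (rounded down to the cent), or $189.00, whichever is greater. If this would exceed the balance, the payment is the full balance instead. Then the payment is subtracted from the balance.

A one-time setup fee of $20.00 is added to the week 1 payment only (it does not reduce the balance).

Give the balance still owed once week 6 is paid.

$873.77

Week 1: $2,857.41 +$74.29 interest = $2,931.70; pay $586.34 (+ $20.00 fee) → $2,345.36
Week 2: $2,345.36 +$60.97 interest = $2,406.33; pay $481.26 → $1,925.07
Week 3: $1,925.07 +$50.05 interest = $1,975.12; pay $395.02 → $1,580.10
Week 4: $1,580.10 +$41.08 interest = $1,621.18; pay $324.23 → $1,296.95
Week 5: $1,296.95 +$33.72 interest = $1,330.67; pay $266.13 → $1,064.54
Week 6: $1,064.54 +$27.67 interest = $1,092.21; pay $218.44 → $873.77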